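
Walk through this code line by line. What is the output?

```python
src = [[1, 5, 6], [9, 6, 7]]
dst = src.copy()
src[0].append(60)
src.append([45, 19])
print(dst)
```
[[1, 5, 6, 60], [9, 6, 7]]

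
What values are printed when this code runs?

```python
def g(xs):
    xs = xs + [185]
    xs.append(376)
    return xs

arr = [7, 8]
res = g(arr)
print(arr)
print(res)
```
[7, 8]
[7, 8, 185, 376]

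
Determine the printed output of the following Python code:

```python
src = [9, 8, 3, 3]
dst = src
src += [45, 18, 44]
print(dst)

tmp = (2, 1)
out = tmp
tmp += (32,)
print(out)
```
[9, 8, 3, 3, 45, 18, 44]
(2, 1)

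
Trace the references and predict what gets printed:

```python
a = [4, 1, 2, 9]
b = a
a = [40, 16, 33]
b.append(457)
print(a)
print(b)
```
[40, 16, 33]
[4, 1, 2, 9, 457]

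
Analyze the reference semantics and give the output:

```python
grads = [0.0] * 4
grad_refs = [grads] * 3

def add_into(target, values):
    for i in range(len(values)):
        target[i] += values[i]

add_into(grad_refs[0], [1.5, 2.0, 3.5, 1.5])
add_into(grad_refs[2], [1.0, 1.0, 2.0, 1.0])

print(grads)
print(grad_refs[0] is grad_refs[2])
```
[2.5, 3.0, 5.5, 2.5]
True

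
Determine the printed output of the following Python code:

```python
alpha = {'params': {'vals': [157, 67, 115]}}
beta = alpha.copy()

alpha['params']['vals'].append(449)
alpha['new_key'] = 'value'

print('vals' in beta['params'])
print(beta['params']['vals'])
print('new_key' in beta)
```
True
[157, 67, 115, 449]
False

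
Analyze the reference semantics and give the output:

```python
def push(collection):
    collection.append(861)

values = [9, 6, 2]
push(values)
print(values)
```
[9, 6, 2, 861]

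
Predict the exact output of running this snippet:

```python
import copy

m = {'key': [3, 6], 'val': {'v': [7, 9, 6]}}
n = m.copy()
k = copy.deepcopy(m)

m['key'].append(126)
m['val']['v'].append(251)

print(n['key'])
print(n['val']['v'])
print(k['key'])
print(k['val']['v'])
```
[3, 6, 126]
[7, 9, 6, 251]
[3, 6]
[7, 9, 6]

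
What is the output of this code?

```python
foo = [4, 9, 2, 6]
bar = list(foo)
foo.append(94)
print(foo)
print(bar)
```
[4, 9, 2, 6, 94]
[4, 9, 2, 6]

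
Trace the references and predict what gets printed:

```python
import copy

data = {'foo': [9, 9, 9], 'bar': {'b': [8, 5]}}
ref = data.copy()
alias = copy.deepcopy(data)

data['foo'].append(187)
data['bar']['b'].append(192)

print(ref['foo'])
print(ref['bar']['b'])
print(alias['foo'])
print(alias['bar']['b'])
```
[9, 9, 9, 187]
[8, 5, 192]
[9, 9, 9]
[8, 5]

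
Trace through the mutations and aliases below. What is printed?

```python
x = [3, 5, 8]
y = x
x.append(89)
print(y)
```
[3, 5, 8, 89]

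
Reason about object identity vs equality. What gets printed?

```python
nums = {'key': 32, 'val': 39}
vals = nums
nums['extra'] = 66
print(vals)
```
{'key': 32, 'val': 39, 'extra': 66}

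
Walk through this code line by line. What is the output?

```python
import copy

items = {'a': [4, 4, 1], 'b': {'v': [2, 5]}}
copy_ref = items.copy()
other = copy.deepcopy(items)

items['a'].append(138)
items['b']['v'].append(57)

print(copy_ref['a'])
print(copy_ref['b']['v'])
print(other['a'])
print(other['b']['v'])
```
[4, 4, 1, 138]
[2, 5, 57]
[4, 4, 1]
[2, 5]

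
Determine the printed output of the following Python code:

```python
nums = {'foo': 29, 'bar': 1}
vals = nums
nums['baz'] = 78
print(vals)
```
{'foo': 29, 'bar': 1, 'baz': 78}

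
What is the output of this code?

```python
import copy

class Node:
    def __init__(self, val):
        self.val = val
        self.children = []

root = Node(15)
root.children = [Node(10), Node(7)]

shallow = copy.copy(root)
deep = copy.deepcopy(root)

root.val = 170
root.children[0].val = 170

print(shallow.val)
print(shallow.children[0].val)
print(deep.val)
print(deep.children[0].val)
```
15
170
15
10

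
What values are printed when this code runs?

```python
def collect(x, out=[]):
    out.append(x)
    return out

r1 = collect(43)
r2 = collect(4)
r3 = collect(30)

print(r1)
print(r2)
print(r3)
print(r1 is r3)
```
[43, 4, 30]
[43, 4, 30]
[43, 4, 30]
True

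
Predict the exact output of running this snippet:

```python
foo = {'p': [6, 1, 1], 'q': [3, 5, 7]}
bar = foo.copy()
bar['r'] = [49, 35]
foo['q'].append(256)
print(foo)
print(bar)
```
{'p': [6, 1, 1], 'q': [3, 5, 7, 256]}
{'p': [6, 1, 1], 'q': [3, 5, 7, 256], 'r': [49, 35]}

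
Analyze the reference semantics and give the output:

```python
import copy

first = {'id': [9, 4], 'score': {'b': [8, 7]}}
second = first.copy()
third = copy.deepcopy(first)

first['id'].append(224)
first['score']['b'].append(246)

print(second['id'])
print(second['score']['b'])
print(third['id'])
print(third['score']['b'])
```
[9, 4, 224]
[8, 7, 246]
[9, 4]
[8, 7]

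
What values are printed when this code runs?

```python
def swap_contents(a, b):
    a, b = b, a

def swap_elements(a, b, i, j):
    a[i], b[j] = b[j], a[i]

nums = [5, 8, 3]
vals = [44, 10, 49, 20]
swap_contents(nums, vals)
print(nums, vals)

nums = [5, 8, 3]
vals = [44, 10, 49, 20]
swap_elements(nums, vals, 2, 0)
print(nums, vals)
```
[5, 8, 3] [44, 10, 49, 20]
[5, 8, 44] [3, 10, 49, 20]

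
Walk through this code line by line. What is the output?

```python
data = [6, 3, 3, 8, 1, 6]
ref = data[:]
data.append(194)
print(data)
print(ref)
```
[6, 3, 3, 8, 1, 6, 194]
[6, 3, 3, 8, 1, 6]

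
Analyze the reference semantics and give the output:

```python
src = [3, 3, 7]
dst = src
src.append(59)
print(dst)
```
[3, 3, 7, 59]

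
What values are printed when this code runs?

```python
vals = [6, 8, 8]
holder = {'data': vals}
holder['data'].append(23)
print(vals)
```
[6, 8, 8, 23]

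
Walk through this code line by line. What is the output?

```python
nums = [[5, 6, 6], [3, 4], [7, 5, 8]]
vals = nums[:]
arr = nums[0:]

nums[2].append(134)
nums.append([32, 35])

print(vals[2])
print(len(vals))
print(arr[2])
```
[7, 5, 8, 134]
3
[7, 5, 8, 134]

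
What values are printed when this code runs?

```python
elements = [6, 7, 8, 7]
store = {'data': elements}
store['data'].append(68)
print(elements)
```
[6, 7, 8, 7, 68]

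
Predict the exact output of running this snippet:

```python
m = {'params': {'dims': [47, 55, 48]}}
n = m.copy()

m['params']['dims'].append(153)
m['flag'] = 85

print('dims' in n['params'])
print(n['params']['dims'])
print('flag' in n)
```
True
[47, 55, 48, 153]
False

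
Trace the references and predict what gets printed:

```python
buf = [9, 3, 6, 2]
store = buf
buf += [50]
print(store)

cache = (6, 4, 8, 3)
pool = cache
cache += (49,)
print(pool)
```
[9, 3, 6, 2, 50]
(6, 4, 8, 3)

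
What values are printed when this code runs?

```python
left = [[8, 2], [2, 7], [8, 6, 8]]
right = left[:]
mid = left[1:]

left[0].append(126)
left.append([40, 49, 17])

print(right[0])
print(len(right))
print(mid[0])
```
[8, 2, 126]
3
[2, 7]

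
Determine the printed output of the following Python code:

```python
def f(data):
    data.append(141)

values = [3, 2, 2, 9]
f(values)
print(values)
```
[3, 2, 2, 9, 141]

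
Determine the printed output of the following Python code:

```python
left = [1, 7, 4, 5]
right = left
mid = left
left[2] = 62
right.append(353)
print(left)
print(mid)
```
[1, 7, 62, 5, 353]
[1, 7, 62, 5, 353]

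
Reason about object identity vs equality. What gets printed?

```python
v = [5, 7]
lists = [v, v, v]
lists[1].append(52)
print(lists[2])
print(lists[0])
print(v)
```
[5, 7, 52]
[5, 7, 52]
[5, 7, 52]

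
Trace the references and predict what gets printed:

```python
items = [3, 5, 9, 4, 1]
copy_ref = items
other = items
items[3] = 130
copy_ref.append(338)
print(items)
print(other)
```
[3, 5, 9, 130, 1, 338]
[3, 5, 9, 130, 1, 338]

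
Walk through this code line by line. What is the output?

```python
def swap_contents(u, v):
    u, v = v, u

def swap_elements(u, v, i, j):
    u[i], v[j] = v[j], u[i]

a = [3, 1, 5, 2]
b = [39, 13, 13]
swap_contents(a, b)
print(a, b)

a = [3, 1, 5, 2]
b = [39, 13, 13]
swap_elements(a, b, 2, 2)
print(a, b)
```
[3, 1, 5, 2] [39, 13, 13]
[3, 1, 13, 2] [39, 13, 5]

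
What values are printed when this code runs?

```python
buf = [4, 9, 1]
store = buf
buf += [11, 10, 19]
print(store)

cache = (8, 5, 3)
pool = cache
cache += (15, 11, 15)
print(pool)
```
[4, 9, 1, 11, 10, 19]
(8, 5, 3)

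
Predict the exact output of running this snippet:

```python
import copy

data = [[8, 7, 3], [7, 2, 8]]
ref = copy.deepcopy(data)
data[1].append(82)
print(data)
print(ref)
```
[[8, 7, 3], [7, 2, 8, 82]]
[[8, 7, 3], [7, 2, 8]]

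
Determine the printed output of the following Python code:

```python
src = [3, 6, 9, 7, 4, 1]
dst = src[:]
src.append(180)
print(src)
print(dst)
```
[3, 6, 9, 7, 4, 1, 180]
[3, 6, 9, 7, 4, 1]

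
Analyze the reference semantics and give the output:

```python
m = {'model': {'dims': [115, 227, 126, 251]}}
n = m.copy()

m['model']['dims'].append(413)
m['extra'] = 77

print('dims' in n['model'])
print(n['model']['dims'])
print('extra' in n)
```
True
[115, 227, 126, 251, 413]
False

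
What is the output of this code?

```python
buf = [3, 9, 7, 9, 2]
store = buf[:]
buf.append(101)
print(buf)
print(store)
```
[3, 9, 7, 9, 2, 101]
[3, 9, 7, 9, 2]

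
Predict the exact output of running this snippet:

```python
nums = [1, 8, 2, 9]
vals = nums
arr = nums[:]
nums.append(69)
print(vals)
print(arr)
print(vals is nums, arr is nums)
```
[1, 8, 2, 9, 69]
[1, 8, 2, 9]
True False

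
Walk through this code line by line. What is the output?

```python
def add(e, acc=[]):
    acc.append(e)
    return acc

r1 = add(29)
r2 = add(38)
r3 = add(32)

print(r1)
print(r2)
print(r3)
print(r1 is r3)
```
[29, 38, 32]
[29, 38, 32]
[29, 38, 32]
True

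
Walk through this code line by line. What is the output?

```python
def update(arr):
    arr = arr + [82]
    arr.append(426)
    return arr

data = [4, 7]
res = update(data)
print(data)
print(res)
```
[4, 7]
[4, 7, 82, 426]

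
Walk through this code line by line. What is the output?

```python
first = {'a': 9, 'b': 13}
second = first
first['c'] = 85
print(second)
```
{'a': 9, 'b': 13, 'c': 85}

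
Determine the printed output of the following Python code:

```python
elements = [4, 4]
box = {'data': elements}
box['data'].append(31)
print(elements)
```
[4, 4, 31]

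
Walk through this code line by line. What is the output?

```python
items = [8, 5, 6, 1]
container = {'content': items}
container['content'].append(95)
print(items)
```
[8, 5, 6, 1, 95]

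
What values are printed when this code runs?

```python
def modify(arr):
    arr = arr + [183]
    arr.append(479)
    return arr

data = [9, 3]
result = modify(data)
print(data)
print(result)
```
[9, 3]
[9, 3, 183, 479]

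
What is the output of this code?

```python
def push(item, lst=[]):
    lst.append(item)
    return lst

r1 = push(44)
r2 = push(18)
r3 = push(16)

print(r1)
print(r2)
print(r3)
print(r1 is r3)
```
[44, 18, 16]
[44, 18, 16]
[44, 18, 16]
True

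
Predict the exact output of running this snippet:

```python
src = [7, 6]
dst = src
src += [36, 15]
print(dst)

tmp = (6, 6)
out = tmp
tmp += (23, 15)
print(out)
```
[7, 6, 36, 15]
(6, 6)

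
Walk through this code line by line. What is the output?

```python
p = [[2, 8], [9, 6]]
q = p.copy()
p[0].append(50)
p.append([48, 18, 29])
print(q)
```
[[2, 8, 50], [9, 6]]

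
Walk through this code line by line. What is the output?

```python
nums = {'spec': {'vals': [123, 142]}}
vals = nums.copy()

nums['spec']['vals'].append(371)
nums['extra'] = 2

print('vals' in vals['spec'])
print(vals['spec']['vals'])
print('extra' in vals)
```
True
[123, 142, 371]
False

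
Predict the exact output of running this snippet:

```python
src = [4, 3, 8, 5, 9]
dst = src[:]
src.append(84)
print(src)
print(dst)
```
[4, 3, 8, 5, 9, 84]
[4, 3, 8, 5, 9]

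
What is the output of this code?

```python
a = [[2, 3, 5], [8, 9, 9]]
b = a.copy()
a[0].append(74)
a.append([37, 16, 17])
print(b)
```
[[2, 3, 5, 74], [8, 9, 9]]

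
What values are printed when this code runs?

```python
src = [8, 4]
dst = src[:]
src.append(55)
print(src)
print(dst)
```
[8, 4, 55]
[8, 4]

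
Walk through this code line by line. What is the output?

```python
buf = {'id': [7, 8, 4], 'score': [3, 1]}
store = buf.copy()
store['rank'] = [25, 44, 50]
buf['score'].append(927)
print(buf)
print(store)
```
{'id': [7, 8, 4], 'score': [3, 1, 927]}
{'id': [7, 8, 4], 'score': [3, 1, 927], 'rank': [25, 44, 50]}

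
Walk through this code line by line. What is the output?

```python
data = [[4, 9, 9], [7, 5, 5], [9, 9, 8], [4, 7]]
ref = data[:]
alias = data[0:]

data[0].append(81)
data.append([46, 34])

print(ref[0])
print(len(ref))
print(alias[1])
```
[4, 9, 9, 81]
4
[7, 5, 5]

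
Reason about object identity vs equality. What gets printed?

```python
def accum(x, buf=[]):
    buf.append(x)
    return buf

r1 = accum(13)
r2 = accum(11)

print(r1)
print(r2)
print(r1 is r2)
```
[13, 11]
[13, 11]
True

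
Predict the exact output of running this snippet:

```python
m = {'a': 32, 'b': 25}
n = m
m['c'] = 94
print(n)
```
{'a': 32, 'b': 25, 'c': 94}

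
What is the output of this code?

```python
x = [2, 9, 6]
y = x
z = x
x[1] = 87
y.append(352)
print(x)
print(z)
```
[2, 87, 6, 352]
[2, 87, 6, 352]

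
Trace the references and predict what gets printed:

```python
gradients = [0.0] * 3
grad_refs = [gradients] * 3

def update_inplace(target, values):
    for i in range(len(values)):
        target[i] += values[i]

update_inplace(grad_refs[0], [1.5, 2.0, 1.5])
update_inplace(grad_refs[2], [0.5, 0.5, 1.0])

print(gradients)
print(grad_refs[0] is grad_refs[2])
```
[2.0, 2.5, 2.5]
True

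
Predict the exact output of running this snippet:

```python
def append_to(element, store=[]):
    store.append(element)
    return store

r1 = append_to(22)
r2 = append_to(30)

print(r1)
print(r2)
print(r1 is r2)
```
[22, 30]
[22, 30]
True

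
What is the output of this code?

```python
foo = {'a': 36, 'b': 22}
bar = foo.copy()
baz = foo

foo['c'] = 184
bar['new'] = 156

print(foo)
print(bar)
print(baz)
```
{'a': 36, 'b': 22, 'c': 184}
{'a': 36, 'b': 22, 'new': 156}
{'a': 36, 'b': 22, 'c': 184}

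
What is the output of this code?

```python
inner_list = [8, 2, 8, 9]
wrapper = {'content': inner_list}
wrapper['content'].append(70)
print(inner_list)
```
[8, 2, 8, 9, 70]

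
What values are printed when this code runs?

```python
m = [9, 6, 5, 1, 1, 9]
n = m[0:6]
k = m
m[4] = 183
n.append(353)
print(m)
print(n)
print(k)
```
[9, 6, 5, 1, 183, 9]
[9, 6, 5, 1, 1, 9, 353]
[9, 6, 5, 1, 183, 9]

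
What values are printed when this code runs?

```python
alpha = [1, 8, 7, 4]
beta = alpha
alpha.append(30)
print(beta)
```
[1, 8, 7, 4, 30]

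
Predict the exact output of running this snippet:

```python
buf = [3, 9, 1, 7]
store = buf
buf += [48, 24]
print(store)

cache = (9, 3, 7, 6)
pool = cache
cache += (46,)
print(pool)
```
[3, 9, 1, 7, 48, 24]
(9, 3, 7, 6)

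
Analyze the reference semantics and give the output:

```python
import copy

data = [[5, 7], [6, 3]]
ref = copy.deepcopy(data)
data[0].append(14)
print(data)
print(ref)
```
[[5, 7, 14], [6, 3]]
[[5, 7], [6, 3]]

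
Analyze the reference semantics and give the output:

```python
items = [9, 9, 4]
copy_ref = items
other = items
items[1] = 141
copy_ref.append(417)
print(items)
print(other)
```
[9, 141, 4, 417]
[9, 141, 4, 417]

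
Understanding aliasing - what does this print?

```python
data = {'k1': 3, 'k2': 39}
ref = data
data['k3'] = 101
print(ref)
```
{'k1': 3, 'k2': 39, 'k3': 101}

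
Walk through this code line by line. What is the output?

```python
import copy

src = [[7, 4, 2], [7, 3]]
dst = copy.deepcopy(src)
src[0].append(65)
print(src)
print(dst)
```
[[7, 4, 2, 65], [7, 3]]
[[7, 4, 2], [7, 3]]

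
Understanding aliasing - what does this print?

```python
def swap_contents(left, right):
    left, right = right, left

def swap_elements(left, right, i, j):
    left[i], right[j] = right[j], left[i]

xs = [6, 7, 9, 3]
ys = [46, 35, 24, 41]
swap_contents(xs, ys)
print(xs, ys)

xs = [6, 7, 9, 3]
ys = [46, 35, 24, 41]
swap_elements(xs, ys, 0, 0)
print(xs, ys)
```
[6, 7, 9, 3] [46, 35, 24, 41]
[46, 7, 9, 3] [6, 35, 24, 41]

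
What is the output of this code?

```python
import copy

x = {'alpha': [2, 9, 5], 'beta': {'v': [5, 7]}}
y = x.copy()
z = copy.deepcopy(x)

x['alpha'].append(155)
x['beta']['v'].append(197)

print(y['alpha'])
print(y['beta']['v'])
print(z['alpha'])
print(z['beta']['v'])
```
[2, 9, 5, 155]
[5, 7, 197]
[2, 9, 5]
[5, 7]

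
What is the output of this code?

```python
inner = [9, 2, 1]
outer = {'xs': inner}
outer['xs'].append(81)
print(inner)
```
[9, 2, 1, 81]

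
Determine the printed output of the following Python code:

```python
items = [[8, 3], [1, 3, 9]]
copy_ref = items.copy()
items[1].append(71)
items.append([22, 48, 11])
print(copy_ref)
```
[[8, 3], [1, 3, 9, 71]]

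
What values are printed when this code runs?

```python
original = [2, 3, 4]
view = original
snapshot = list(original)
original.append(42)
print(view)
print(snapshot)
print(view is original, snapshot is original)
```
[2, 3, 4, 42]
[2, 3, 4]
True False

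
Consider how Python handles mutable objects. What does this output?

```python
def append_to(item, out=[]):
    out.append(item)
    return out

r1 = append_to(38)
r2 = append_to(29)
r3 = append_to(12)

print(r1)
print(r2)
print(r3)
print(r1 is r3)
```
[38, 29, 12]
[38, 29, 12]
[38, 29, 12]
True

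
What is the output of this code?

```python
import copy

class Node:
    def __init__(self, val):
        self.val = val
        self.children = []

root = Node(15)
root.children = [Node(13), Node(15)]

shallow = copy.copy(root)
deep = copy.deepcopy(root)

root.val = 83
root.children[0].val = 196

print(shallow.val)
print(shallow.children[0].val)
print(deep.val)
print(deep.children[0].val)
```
15
196
15
13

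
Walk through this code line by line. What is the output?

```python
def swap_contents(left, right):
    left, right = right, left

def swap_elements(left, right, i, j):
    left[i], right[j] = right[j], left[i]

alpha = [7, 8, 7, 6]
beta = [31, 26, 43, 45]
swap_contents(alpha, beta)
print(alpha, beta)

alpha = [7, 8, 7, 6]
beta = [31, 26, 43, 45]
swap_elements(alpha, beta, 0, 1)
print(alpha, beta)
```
[7, 8, 7, 6] [31, 26, 43, 45]
[26, 8, 7, 6] [31, 7, 43, 45]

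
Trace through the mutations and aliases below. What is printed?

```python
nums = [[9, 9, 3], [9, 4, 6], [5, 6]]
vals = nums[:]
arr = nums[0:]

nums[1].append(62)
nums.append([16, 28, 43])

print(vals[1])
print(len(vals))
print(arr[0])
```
[9, 4, 6, 62]
3
[9, 9, 3]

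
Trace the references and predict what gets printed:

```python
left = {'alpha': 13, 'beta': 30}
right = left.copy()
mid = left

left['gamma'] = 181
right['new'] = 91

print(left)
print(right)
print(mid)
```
{'alpha': 13, 'beta': 30, 'gamma': 181}
{'alpha': 13, 'beta': 30, 'new': 91}
{'alpha': 13, 'beta': 30, 'gamma': 181}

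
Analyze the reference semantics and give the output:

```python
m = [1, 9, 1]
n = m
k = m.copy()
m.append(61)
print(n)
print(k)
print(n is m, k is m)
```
[1, 9, 1, 61]
[1, 9, 1]
True False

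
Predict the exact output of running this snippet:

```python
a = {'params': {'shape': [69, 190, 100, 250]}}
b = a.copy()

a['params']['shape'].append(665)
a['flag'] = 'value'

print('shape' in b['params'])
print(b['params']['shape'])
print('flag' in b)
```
True
[69, 190, 100, 250, 665]
False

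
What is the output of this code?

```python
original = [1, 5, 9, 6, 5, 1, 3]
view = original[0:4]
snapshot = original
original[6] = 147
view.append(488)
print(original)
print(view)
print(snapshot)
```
[1, 5, 9, 6, 5, 1, 147]
[1, 5, 9, 6, 488]
[1, 5, 9, 6, 5, 1, 147]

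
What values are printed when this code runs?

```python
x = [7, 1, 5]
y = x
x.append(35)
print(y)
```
[7, 1, 5, 35]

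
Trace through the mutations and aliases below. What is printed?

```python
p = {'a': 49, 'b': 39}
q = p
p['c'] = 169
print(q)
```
{'a': 49, 'b': 39, 'c': 169}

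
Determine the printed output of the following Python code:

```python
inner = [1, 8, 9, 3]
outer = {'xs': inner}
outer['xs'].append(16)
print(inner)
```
[1, 8, 9, 3, 16]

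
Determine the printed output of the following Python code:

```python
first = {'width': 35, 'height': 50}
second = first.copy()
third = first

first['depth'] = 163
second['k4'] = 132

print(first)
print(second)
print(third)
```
{'width': 35, 'height': 50, 'depth': 163}
{'width': 35, 'height': 50, 'k4': 132}
{'width': 35, 'height': 50, 'depth': 163}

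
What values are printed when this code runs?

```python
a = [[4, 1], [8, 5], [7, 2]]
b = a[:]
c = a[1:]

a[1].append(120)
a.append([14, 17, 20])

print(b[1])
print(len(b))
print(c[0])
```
[8, 5, 120]
3
[8, 5, 120]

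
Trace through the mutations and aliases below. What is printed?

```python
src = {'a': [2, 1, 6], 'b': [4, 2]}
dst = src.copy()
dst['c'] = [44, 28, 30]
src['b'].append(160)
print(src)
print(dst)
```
{'a': [2, 1, 6], 'b': [4, 2, 160]}
{'a': [2, 1, 6], 'b': [4, 2, 160], 'c': [44, 28, 30]}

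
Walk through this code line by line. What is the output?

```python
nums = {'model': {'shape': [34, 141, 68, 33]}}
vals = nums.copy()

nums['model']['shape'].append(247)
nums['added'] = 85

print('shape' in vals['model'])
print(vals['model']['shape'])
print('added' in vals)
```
True
[34, 141, 68, 33, 247]
False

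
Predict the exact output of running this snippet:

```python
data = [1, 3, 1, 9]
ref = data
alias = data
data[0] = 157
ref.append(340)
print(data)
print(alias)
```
[157, 3, 1, 9, 340]
[157, 3, 1, 9, 340]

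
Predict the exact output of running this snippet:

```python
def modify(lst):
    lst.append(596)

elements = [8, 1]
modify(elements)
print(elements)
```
[8, 1, 596]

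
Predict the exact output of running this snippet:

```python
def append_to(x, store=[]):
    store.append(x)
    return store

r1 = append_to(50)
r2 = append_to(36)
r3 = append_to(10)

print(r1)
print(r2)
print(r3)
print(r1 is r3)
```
[50, 36, 10]
[50, 36, 10]
[50, 36, 10]
True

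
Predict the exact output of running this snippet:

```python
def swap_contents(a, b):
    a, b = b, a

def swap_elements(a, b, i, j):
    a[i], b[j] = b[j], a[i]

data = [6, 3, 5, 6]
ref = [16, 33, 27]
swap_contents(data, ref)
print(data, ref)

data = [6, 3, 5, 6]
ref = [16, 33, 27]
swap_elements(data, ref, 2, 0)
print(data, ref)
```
[6, 3, 5, 6] [16, 33, 27]
[6, 3, 16, 6] [5, 33, 27]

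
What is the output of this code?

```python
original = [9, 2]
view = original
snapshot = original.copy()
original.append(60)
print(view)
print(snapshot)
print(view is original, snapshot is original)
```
[9, 2, 60]
[9, 2]
True False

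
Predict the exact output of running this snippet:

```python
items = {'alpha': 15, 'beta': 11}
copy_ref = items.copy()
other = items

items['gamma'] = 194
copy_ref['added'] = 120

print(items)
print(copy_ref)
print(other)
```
{'alpha': 15, 'beta': 11, 'gamma': 194}
{'alpha': 15, 'beta': 11, 'added': 120}
{'alpha': 15, 'beta': 11, 'gamma': 194}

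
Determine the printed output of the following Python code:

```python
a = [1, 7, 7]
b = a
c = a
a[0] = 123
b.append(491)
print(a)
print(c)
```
[123, 7, 7, 491]
[123, 7, 7, 491]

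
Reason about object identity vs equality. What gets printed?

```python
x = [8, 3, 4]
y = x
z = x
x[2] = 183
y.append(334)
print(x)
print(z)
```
[8, 3, 183, 334]
[8, 3, 183, 334]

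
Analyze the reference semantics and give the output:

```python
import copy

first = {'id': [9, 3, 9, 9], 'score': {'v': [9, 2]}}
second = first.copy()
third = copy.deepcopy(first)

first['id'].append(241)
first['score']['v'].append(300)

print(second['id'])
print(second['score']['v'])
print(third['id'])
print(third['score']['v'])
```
[9, 3, 9, 9, 241]
[9, 2, 300]
[9, 3, 9, 9]
[9, 2]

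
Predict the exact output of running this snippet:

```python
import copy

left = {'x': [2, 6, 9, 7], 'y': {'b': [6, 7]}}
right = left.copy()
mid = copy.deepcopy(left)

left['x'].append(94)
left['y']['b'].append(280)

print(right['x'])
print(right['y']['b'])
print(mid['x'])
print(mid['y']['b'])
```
[2, 6, 9, 7, 94]
[6, 7, 280]
[2, 6, 9, 7]
[6, 7]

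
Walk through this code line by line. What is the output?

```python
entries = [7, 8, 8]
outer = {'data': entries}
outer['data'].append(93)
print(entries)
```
[7, 8, 8, 93]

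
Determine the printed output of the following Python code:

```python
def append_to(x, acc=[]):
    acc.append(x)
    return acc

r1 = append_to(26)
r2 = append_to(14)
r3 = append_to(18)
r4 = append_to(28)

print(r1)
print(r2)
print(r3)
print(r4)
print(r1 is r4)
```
[26, 14, 18, 28]
[26, 14, 18, 28]
[26, 14, 18, 28]
[26, 14, 18, 28]
True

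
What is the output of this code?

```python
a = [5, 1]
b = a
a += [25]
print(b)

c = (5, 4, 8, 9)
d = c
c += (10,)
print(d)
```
[5, 1, 25]
(5, 4, 8, 9)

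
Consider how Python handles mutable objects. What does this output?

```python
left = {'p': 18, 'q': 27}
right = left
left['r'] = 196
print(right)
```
{'p': 18, 'q': 27, 'r': 196}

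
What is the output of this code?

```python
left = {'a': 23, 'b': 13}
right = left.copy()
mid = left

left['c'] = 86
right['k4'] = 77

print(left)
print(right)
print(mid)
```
{'a': 23, 'b': 13, 'c': 86}
{'a': 23, 'b': 13, 'k4': 77}
{'a': 23, 'b': 13, 'c': 86}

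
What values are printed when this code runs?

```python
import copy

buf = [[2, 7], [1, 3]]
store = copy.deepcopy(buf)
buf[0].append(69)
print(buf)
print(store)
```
[[2, 7, 69], [1, 3]]
[[2, 7], [1, 3]]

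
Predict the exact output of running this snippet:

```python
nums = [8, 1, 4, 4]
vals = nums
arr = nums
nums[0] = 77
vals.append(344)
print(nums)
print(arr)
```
[77, 1, 4, 4, 344]
[77, 1, 4, 4, 344]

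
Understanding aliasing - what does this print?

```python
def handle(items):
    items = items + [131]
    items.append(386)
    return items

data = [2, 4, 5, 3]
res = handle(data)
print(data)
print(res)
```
[2, 4, 5, 3]
[2, 4, 5, 3, 131, 386]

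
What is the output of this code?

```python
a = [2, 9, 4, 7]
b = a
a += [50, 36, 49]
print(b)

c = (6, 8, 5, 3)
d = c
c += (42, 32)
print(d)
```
[2, 9, 4, 7, 50, 36, 49]
(6, 8, 5, 3)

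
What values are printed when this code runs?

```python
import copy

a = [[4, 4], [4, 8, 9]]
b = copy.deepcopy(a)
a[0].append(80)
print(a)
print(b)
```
[[4, 4, 80], [4, 8, 9]]
[[4, 4], [4, 8, 9]]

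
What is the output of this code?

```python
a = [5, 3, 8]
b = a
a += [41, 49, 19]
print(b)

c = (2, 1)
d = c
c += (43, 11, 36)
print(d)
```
[5, 3, 8, 41, 49, 19]
(2, 1)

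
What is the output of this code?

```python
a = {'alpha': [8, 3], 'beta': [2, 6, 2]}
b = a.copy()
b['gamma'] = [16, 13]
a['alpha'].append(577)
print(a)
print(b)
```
{'alpha': [8, 3, 577], 'beta': [2, 6, 2]}
{'alpha': [8, 3, 577], 'beta': [2, 6, 2], 'gamma': [16, 13]}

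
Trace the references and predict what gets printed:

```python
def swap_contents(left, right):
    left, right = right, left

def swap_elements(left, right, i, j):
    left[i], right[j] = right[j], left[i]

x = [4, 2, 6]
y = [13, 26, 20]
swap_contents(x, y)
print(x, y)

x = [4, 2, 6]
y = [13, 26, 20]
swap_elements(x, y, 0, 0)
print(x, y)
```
[4, 2, 6] [13, 26, 20]
[13, 2, 6] [4, 26, 20]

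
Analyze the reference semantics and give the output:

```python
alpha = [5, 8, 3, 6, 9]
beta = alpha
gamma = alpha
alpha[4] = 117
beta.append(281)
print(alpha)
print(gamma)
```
[5, 8, 3, 6, 117, 281]
[5, 8, 3, 6, 117, 281]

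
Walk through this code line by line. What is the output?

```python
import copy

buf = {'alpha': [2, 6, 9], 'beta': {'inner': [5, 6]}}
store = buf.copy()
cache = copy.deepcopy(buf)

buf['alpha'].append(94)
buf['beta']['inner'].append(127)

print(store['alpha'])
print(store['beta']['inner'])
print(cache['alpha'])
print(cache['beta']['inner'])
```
[2, 6, 9, 94]
[5, 6, 127]
[2, 6, 9]
[5, 6]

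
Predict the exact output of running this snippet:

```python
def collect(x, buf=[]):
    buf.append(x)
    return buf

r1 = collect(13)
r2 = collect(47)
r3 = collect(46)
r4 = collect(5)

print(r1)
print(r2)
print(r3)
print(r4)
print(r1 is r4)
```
[13, 47, 46, 5]
[13, 47, 46, 5]
[13, 47, 46, 5]
[13, 47, 46, 5]
True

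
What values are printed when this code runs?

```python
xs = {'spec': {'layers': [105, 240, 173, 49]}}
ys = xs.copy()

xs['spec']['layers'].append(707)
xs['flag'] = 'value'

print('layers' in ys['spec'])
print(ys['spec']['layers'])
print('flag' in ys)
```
True
[105, 240, 173, 49, 707]
False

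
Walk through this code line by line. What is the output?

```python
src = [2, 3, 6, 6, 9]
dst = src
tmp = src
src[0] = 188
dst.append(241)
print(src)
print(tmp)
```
[188, 3, 6, 6, 9, 241]
[188, 3, 6, 6, 9, 241]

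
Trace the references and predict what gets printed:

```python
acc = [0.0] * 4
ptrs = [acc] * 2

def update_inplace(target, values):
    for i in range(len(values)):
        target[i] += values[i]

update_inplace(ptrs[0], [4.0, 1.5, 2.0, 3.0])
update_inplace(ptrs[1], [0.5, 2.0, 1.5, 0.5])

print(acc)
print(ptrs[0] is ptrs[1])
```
[4.5, 3.5, 3.5, 3.5]
True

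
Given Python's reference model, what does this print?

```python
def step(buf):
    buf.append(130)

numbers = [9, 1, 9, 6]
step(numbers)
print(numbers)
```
[9, 1, 9, 6, 130]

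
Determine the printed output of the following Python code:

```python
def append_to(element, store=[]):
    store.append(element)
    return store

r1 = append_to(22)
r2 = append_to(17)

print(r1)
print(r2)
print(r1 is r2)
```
[22, 17]
[22, 17]
True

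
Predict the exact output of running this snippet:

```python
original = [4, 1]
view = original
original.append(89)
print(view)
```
[4, 1, 89]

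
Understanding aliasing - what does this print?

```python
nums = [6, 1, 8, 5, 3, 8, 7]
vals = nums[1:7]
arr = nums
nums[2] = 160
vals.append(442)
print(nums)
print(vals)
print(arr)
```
[6, 1, 160, 5, 3, 8, 7]
[1, 8, 5, 3, 8, 7, 442]
[6, 1, 160, 5, 3, 8, 7]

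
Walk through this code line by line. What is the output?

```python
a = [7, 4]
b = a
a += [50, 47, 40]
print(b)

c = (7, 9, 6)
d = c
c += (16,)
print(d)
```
[7, 4, 50, 47, 40]
(7, 9, 6)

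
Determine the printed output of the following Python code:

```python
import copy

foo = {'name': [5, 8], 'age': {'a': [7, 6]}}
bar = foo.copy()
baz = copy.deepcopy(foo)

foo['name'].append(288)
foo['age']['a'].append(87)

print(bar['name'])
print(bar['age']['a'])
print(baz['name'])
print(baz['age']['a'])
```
[5, 8, 288]
[7, 6, 87]
[5, 8]
[7, 6]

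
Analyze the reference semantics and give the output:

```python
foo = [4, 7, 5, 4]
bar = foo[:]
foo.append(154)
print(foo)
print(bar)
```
[4, 7, 5, 4, 154]
[4, 7, 5, 4]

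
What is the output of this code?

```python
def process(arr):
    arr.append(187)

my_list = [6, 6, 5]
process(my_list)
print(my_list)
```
[6, 6, 5, 187]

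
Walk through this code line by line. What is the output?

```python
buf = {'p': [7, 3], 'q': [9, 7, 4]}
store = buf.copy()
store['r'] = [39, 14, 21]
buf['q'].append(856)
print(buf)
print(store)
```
{'p': [7, 3], 'q': [9, 7, 4, 856]}
{'p': [7, 3], 'q': [9, 7, 4, 856], 'r': [39, 14, 21]}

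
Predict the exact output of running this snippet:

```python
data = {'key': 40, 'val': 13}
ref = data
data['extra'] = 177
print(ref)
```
{'key': 40, 'val': 13, 'extra': 177}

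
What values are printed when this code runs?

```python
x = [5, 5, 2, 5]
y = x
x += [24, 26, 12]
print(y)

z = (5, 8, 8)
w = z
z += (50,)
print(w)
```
[5, 5, 2, 5, 24, 26, 12]
(5, 8, 8)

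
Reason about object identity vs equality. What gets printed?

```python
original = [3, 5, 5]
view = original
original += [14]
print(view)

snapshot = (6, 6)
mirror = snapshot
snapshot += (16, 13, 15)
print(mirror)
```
[3, 5, 5, 14]
(6, 6)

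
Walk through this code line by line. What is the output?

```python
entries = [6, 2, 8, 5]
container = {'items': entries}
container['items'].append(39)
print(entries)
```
[6, 2, 8, 5, 39]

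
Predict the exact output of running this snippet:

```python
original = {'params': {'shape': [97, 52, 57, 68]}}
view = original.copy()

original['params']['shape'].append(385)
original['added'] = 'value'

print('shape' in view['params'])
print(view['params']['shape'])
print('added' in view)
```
True
[97, 52, 57, 68, 385]
False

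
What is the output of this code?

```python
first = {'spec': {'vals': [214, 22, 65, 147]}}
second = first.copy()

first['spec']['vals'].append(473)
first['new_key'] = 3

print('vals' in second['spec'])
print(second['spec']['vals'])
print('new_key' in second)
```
True
[214, 22, 65, 147, 473]
False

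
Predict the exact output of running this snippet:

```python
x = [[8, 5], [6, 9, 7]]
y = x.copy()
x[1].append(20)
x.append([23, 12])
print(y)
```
[[8, 5], [6, 9, 7, 20]]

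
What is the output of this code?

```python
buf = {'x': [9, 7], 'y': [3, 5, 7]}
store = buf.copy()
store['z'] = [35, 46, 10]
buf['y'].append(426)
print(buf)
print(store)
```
{'x': [9, 7], 'y': [3, 5, 7, 426]}
{'x': [9, 7], 'y': [3, 5, 7, 426], 'z': [35, 46, 10]}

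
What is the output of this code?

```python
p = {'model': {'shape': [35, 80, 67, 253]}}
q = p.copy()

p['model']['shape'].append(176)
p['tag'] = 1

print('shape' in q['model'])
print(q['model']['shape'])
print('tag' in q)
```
True
[35, 80, 67, 253, 176]
False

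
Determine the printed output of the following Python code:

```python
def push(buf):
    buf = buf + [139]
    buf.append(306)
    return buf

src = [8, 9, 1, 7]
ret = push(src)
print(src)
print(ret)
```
[8, 9, 1, 7]
[8, 9, 1, 7, 139, 306]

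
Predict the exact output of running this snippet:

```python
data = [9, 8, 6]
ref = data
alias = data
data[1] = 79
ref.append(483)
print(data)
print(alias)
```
[9, 79, 6, 483]
[9, 79, 6, 483]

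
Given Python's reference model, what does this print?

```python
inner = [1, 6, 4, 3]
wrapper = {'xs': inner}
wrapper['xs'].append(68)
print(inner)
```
[1, 6, 4, 3, 68]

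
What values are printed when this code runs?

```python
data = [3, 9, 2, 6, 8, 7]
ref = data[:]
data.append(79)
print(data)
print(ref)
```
[3, 9, 2, 6, 8, 7, 79]
[3, 9, 2, 6, 8, 7]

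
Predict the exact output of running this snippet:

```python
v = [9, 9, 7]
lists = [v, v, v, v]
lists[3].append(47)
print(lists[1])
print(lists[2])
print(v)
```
[9, 9, 7, 47]
[9, 9, 7, 47]
[9, 9, 7, 47]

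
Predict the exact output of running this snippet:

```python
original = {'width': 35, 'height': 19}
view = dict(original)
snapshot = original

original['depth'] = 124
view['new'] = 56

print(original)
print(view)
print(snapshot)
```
{'width': 35, 'height': 19, 'depth': 124}
{'width': 35, 'height': 19, 'new': 56}
{'width': 35, 'height': 19, 'depth': 124}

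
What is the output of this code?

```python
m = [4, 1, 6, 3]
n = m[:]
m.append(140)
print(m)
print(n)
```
[4, 1, 6, 3, 140]
[4, 1, 6, 3]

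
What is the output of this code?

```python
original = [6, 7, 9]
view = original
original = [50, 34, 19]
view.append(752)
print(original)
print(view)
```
[50, 34, 19]
[6, 7, 9, 752]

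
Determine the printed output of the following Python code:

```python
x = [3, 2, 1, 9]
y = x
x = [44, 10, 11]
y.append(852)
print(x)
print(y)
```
[44, 10, 11]
[3, 2, 1, 9, 852]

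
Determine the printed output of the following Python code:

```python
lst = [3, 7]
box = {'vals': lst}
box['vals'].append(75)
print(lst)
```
[3, 7, 75]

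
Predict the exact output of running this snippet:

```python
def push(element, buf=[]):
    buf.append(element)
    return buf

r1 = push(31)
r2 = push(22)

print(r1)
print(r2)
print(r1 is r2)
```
[31, 22]
[31, 22]
True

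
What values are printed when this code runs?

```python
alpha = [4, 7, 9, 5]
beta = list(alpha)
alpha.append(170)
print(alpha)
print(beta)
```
[4, 7, 9, 5, 170]
[4, 7, 9, 5]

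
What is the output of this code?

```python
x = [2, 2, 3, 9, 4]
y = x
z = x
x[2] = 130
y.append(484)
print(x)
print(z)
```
[2, 2, 130, 9, 4, 484]
[2, 2, 130, 9, 4, 484]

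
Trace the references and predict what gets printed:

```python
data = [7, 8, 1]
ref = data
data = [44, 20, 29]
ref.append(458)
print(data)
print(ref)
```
[44, 20, 29]
[7, 8, 1, 458]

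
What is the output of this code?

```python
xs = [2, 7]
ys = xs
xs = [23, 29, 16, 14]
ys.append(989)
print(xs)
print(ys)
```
[23, 29, 16, 14]
[2, 7, 989]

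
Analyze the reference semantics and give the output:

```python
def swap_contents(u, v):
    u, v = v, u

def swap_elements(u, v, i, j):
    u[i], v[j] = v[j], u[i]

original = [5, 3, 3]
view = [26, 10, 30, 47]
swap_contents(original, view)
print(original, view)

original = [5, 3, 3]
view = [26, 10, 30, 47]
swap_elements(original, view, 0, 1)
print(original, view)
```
[5, 3, 3] [26, 10, 30, 47]
[10, 3, 3] [26, 5, 30, 47]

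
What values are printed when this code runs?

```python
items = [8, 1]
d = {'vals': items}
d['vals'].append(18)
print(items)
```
[8, 1, 18]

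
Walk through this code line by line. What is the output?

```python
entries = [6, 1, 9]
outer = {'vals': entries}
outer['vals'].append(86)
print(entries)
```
[6, 1, 9, 86]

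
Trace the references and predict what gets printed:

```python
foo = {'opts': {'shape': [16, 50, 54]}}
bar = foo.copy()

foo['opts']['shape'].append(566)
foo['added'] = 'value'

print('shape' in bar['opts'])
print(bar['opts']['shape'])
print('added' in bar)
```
True
[16, 50, 54, 566]
False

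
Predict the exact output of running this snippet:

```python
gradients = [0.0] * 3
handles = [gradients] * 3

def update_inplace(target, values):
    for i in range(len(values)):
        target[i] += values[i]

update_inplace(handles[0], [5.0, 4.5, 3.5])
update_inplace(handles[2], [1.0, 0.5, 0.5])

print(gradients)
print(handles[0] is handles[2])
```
[6.0, 5.0, 4.0]
True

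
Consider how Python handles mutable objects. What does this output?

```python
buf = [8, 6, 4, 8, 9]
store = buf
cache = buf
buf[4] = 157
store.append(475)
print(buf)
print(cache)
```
[8, 6, 4, 8, 157, 475]
[8, 6, 4, 8, 157, 475]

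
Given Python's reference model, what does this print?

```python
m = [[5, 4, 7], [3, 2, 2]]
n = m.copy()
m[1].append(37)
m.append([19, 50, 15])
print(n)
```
[[5, 4, 7], [3, 2, 2, 37]]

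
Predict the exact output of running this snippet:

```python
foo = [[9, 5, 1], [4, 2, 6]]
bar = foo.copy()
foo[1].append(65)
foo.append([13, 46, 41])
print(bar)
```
[[9, 5, 1], [4, 2, 6, 65]]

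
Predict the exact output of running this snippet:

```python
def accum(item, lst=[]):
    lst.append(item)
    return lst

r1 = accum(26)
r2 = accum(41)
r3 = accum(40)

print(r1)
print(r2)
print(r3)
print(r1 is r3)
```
[26, 41, 40]
[26, 41, 40]
[26, 41, 40]
True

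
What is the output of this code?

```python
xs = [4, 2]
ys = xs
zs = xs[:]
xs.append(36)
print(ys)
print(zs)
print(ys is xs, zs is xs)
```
[4, 2, 36]
[4, 2]
True False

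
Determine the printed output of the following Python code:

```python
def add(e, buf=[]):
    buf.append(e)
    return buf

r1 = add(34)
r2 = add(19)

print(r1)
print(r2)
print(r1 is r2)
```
[34, 19]
[34, 19]
True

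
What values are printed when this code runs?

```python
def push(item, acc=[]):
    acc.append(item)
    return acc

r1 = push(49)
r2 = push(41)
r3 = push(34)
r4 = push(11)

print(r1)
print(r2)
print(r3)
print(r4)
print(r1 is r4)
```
[49, 41, 34, 11]
[49, 41, 34, 11]
[49, 41, 34, 11]
[49, 41, 34, 11]
True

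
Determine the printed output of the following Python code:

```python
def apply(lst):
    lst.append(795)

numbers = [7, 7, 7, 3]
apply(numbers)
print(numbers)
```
[7, 7, 7, 3, 795]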